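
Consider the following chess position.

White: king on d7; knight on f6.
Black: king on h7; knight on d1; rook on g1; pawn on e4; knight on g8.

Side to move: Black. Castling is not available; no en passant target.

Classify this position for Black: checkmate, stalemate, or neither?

Black to move; black king on h7.
In check: yes, from the white knight on f6.
King squares — g6: available; h6: available; g7: available; g8: own knight; h8: available.
Legal moves for Black: Kh8, Kg7, Kh6, Kg6, Nxf6+.
Black is in check but has 5 legal moves → neither.

neither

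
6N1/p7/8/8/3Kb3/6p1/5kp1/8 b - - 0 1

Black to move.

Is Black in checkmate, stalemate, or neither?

Black to move; black king on f2.
In check: no.
Legal moves for Black include: Ba8, Bh7, Bb7, Bg6, Bc6, Bf5, Bd5, Bf3, Bd3, Bc2, Bb1, Kf3, Ke2, Kg1, Kf1, Ke1, a6, g1=Q, ... (list truncated; more exist).
Black has legal moves and is not in check → neither.

neither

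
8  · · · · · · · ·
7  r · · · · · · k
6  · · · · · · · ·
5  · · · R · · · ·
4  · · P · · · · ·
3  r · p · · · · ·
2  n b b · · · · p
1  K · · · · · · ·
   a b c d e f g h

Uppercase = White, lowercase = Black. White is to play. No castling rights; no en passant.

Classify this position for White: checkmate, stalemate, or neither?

White to move; white king on a1.
In check: yes, from the black bishop on b2.
King squares — b1: attacked by Bc2; a2: attacked by Ra3; b2: attacked by Pc3.
Legal moves for White: none.
In check with no legal moves → checkmate.

checkmate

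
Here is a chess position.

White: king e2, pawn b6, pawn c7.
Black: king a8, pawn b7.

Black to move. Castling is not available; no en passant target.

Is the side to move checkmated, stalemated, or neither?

Black to move; black king on a8.
In check: no.
King squares — a7: attacked by Pb6; b7: own pawn; b8: attacked by Pc7.
Legal moves for Black: none.
Not in check and no legal moves → stalemate.

stalemate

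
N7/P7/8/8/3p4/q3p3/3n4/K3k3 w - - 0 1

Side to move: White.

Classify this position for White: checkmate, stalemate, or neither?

White to move; white king on a1.
In check: yes, from the black queen on a3.
King squares — b1: attacked by Nd2; a2: attacked by Qa3; b2: attacked by Qa3.
Legal moves for White: none.
In check with no legal moves → checkmate.

checkmate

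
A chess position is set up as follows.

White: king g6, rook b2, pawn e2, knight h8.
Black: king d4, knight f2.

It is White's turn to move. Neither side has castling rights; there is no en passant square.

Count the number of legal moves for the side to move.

White to move; king on g6.
In check: no.
Legal moves: Nf7, Kh7, Kg7, Kf7, Kh6, Kf6, Kh5, Kg5, Kf5, Rb8, Rb7, Rb6, Rb5, Rb4+, Rb3, Rd2+, Rc2, Ra2, Rb1, e3+, e4.
Count: 21.

21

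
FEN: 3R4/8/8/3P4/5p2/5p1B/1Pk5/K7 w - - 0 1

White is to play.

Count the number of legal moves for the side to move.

White to move; king on a1.
In check: no.
Legal moves: Rh8, Rg8, Rf8, Re8, Rc8+, Rb8, Ra8, Rd7, Rd6, Bc8, Bd7, Be6, Bf5+, Bg4, Bg2, Bf1, Ka2, d6, b3, b4.
Count: 20.

20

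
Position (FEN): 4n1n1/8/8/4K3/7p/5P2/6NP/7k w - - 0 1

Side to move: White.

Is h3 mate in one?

no

After h3: black king on h1; in check: no.
Black is not in check, so this cannot be checkmate.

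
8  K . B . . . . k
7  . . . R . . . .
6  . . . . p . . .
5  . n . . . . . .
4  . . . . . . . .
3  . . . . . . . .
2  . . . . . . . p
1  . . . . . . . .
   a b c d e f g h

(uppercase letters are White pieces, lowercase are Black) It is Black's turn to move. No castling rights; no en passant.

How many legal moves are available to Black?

Black to move; king on h8.
In check: no.
Legal moves: Kg8, Nc7+, Na7, Nd6, Nd4, Nc3, Na3, e5, h1=Q+, h1=R, h1=B+, h1=N.
Count: 12.

12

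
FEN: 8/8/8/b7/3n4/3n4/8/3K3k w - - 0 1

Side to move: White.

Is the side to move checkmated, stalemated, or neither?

White to move; white king on d1.
In check: no.
King squares — c1: attacked by Nd3; e1: attacked by Nd3; c2: attacked by Nd4; d2: attacked by Ba5; e2: attacked by Nd4.
Legal moves for White: none.
Not in check and no legal moves → stalemate.

stalemate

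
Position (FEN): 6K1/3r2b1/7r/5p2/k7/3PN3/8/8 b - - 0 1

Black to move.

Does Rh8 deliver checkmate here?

After Rh8: white king on g8; in check: yes, from the black rook on h8.
King squares — f7: attacked by Rd7; g7: attacked by Rd7; h7: attacked by Rh8; f8: attacked by Bg7; h8: attacked by Bg7.
White has no legal moves → checkmate.

yes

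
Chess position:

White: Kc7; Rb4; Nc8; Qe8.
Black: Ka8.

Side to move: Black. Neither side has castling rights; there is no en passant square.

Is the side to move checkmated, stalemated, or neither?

stalemate

Black to move; black king on a8.
In check: no.
King squares — a7: attacked by Nc8; b7: attacked by Rb4; b8: attacked by Rb4.
Legal moves for Black: none.
Not in check and no legal moves → stalemate.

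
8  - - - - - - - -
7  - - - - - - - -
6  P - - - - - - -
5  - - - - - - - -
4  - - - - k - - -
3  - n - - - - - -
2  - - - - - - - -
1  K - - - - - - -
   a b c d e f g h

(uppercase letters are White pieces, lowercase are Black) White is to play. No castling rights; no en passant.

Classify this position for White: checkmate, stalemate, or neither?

neither

White to move; white king on a1.
In check: yes, from the black knight on b3.
Legal moves for White: Kb2, Ka2, Kb1.
White is in check but has 3 legal moves → neither.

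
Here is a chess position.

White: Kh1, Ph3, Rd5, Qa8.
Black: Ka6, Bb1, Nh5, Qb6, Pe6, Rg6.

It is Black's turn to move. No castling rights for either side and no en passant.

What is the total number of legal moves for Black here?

Black to move; king on a6.
In check: yes, from the white queen on a8.
Legal moves: Qa7.
Count: 1.

1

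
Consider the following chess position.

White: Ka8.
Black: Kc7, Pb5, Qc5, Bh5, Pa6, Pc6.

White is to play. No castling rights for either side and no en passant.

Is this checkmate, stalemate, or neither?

stalemate

White to move; white king on a8.
In check: no.
King squares — a7: attacked by Qc5; b7: attacked by Kc7; b8: attacked by Kc7.
Legal moves for White: none.
Not in check and no legal moves → stalemate.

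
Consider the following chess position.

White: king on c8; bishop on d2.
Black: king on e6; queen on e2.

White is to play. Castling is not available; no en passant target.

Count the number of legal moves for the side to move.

White to move; king on c8.
In check: no.
Legal moves: Kd8, Kb8, Kc7, Kb7, Bh6, Bg5, Ba5, Bf4, Bb4, Be3, Bc3, Be1, Bc1.
Count: 13.

13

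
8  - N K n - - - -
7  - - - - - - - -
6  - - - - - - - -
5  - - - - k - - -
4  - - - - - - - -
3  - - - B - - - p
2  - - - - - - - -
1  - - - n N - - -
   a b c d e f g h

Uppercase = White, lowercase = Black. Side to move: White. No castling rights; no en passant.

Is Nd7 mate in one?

After Nd7: black king on e5; in check: yes, from the white knight on d7.
Black has 5 legal replies: Ke6, Kd6, Kd5, Kf4, Kd4.
In check but a legal move exists → not checkmate.

no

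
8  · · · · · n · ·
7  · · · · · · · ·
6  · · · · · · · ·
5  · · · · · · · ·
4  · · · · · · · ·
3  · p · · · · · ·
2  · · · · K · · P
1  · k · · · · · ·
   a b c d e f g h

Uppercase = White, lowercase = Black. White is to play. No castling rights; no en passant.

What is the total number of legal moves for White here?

White to move; king on e2.
In check: no.
Legal moves: Kf3, Ke3, Kd3, Kf2, Kd2, Kf1, Ke1, Kd1, h3, h4.
Count: 10.

10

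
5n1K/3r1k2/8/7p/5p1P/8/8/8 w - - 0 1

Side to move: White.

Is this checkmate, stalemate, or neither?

White to move; white king on h8.
In check: no.
King squares — g7: attacked by Kf7; h7: attacked by Nf8; g8: attacked by Kf7.
Legal moves for White: none.
Not in check and no legal moves → stalemate.

stalemate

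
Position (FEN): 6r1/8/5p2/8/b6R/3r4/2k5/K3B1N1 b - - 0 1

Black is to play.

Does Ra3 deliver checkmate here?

After Ra3: white king on a1; in check: yes, from the black rook on a3.
King squares — b1: attacked by Kc2; a2: attacked by Ra3; b2: attacked by Kc2.
White has no legal moves → checkmate.

yes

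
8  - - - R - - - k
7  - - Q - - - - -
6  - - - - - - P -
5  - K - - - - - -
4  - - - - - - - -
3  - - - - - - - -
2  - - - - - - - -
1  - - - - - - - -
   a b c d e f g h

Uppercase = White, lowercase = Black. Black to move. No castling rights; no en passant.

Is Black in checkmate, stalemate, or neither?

checkmate

Black to move; black king on h8.
In check: yes, from the white rook on d8.
King squares — g7: attacked by Qc7; h7: attacked by Pg6; g8: attacked by Rd8.
Legal moves for Black: none.
In check with no legal moves → checkmate.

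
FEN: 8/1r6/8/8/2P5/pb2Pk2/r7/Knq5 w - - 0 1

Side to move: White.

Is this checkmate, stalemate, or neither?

White to move; white king on a1.
In check: yes, from the black rook on a2.
King squares — b1: attacked by Qc1; a2: attacked by Bb3; b2: attacked by Qc1.
Legal moves for White: none.
In check with no legal moves → checkmate.

checkmate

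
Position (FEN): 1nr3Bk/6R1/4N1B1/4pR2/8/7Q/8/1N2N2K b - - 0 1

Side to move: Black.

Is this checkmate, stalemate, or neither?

Black to move; black king on h8.
In check: yes, from the white queen on h3.
King squares — g7: attacked by Ne6; h7: attacked by Qh3; g8: attacked by Rg7.
Legal moves for Black: none.
In check with no legal moves → checkmate.

checkmate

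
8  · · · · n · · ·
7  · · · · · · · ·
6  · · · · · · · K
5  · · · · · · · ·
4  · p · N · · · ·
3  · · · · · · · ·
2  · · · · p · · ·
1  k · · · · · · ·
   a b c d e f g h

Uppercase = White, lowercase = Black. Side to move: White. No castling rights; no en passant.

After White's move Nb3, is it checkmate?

After Nb3: black king on a1; in check: yes, from the white knight on b3.
Black has 3 legal replies: Kb2, Ka2, Kb1.
In check but a legal move exists → not checkmate.

no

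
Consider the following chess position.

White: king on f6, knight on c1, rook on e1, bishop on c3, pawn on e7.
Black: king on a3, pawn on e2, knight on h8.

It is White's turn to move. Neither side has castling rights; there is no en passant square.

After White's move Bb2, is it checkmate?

After Bb2: black king on a3; in check: yes, from the white bishop on b2.
Black has 3 legal replies: Kb4, Ka4, Kxb2.
In check but a legal move exists → not checkmate.

no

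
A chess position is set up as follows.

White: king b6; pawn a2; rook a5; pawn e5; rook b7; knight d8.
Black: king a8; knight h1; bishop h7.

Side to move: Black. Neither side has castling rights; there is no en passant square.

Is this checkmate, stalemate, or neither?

checkmate

Black to move; black king on a8.
In check: yes, from the white rook on a5.
King squares — a7: attacked by Ra5; b7: attacked by Kb6; b8: attacked by Rb7.
Legal moves for Black: none.
In check with no legal moves → checkmate.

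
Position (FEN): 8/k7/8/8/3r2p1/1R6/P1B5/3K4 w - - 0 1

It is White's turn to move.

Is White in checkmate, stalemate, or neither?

White to move; white king on d1.
In check: yes, from the black rook on d4.
King squares — c1: available; e1: available; c2: own bishop; d2: attacked by Rd4; e2: available.
Legal moves for White: Ke2, Ke1, Kc1, Rd3, Bd3.
White is in check but has 5 legal moves → neither.

neither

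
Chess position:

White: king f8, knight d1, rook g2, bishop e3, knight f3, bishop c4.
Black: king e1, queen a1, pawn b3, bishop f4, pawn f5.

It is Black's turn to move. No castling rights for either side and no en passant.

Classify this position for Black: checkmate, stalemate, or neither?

Black to move; black king on e1.
In check: yes, from the white knight on f3.
Legal moves for Black: Kxd1.
Black is in check but has 1 legal move → neither.

neither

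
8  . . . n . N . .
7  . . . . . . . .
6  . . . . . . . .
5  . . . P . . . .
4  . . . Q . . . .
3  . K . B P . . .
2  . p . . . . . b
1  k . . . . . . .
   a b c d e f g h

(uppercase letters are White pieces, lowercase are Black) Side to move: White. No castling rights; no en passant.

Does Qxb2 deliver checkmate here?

After Qxb2: black king on a1; in check: yes, from the white queen on b2.
King squares — b1: attacked by Qb2; a2: attacked by Qb2; b2: attacked by Kb3.
Black has no legal moves → checkmate.

yes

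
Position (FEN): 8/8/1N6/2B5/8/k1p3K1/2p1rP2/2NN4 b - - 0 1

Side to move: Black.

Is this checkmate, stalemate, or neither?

Black to move; black king on a3.
In check: yes, from the white bishop on c5.
King squares — a2: attacked by Nc1; b2: attacked by Nd1; b3: attacked by Nc1; a4: attacked by Nb6; b4: attacked by Bc5.
Legal moves for Black: none.
In check with no legal moves → checkmate.

checkmate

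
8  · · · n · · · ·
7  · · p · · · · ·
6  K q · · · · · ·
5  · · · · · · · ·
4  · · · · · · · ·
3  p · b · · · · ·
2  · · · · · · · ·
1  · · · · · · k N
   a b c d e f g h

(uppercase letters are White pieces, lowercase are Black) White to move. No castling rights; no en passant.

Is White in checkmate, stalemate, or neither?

checkmate

White to move; white king on a6.
In check: yes, from the black queen on b6.
King squares — a5: attacked by Bc3; b5: attacked by Qb6; b6: attacked by Pc7; a7: attacked by Qb6; b7: attacked by Qb6.
Legal moves for White: none.
In check with no legal moves → checkmate.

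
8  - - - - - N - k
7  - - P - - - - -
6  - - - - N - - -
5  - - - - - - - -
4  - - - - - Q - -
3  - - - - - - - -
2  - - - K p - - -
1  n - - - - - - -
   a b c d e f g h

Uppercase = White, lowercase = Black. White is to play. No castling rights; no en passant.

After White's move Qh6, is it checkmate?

After Qh6: black king on h8; in check: yes, from the white queen on h6.
Black has 1 legal reply: Kg8.
In check but a legal move exists → not checkmate.

no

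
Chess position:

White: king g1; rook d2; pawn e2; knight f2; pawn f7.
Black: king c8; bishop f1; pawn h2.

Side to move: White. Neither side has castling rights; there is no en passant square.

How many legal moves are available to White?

White to move; king on g1.
In check: yes, from the black pawn on h2.
Legal moves: Kxh2, Kh1, Kxf1.
Count: 3.

3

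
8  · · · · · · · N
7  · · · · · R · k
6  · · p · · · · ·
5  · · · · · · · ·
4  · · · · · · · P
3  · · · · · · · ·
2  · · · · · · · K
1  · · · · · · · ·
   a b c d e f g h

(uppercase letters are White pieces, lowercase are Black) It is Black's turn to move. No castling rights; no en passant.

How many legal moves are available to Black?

3

Black to move; king on h7.
In check: yes, from the white rook on f7.
Legal moves: Kxh8, Kg8, Kh6.
Count: 3.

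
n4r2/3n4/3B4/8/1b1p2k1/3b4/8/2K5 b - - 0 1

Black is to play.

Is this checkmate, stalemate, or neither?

Black to move; black king on g4.
In check: no.
Legal moves for Black include: Rh8, Rg8, Re8, Rd8, Rc8+, Rb8, Rf7, Rf6, Rf5, Rf4, Rf3, Rf2, Rf1+, Nc7, Nab6, Nb8, Nf6, Ndb6, ... (list truncated; more exist).
Black has legal moves and is not in check → neither.

neither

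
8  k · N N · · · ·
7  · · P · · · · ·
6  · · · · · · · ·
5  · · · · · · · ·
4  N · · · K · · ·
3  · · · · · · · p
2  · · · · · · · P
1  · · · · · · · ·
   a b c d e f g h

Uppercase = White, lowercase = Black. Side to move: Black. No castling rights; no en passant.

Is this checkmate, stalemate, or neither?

Black to move; black king on a8.
In check: no.
King squares — a7: attacked by Nc8; b7: attacked by Nd8; b8: attacked by Pc7.
Legal moves for Black: none.
Not in check and no legal moves → stalemate.

stalemate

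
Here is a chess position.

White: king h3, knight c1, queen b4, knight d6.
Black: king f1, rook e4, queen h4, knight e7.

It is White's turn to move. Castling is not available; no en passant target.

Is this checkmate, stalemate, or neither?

White to move; white king on h3.
In check: yes, from the black queen on h4.
King squares — g2: attacked by Kf1; h2: attacked by Qh4; g3: attacked by Qh4; g4: attacked by Re4; h4: attacked by Re4.
Legal moves for White: none.
In check with no legal moves → checkmate.

checkmate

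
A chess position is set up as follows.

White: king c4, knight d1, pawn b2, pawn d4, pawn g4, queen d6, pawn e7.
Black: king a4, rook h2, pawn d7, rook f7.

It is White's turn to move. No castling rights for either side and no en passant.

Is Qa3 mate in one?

After Qa3: black king on a4; in check: yes, from the white queen on a3.
King squares — a3: attacked by Pb2; b3: attacked by Qa3; b4: attacked by Qa3; a5: attacked by Qa3; b5: attacked by Kc4.
Black has no legal moves → checkmate.

yes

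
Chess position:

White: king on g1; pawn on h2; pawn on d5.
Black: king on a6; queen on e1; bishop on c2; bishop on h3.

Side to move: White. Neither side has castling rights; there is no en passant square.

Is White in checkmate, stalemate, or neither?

White to move; white king on g1.
In check: yes, from the black queen on e1.
King squares — f1: attacked by Qe1; h1: attacked by Qe1; f2: attacked by Qe1; g2: attacked by Bh3; h2: own pawn.
Legal moves for White: none.
In check with no legal moves → checkmate.

checkmate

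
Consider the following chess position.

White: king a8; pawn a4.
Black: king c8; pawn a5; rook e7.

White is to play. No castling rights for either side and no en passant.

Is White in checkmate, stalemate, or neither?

stalemate

White to move; white king on a8.
In check: no.
King squares — a7: attacked by Re7; b7: attacked by Re7; b8: attacked by Kc8.
Legal moves for White: none.
Not in check and no legal moves → stalemate.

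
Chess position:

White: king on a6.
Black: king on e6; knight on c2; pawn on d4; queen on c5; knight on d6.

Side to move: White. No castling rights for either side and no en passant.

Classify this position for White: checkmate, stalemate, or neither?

White to move; white king on a6.
In check: no.
King squares — a5: attacked by Qc5; b5: attacked by Qc5; b6: attacked by Qc5; a7: attacked by Qc5; b7: attacked by Nd6.
Legal moves for White: none.
Not in check and no legal moves → stalemate.

stalemate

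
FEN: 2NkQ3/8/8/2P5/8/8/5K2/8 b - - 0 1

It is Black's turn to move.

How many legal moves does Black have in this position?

Black to move; king on d8.
In check: yes, from the white queen on e8.
Legal moves: Kxe8, Kc7.
Count: 2.

2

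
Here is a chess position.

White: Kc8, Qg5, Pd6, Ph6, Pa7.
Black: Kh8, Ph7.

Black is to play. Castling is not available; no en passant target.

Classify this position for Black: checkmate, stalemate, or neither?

Black to move; black king on h8.
In check: no.
King squares — g7: attacked by Qg5; h7: own pawn; g8: attacked by Qg5.
Legal moves for Black: none.
Not in check and no legal moves → stalemate.

stalemate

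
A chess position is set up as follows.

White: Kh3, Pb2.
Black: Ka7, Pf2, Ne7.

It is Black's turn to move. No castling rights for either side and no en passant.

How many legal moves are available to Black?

15

Black to move; king on a7.
In check: no.
Legal moves: Ng8, Nc8, Ng6, Nc6, Nf5, Nd5, Kb8, Ka8, Kb7, Kb6, Ka6, f1=Q+, f1=R, f1=B+, f1=N.
Count: 15.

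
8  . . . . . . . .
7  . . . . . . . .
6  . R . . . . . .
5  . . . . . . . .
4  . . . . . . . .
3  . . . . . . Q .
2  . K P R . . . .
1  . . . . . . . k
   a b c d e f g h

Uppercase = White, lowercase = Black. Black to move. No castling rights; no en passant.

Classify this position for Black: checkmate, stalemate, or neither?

stalemate

Black to move; black king on h1.
In check: no.
King squares — g1: attacked by Qg3; g2: attacked by Rd2; h2: attacked by Rd2.
Legal moves for Black: none.
Not in check and no legal moves → stalemate.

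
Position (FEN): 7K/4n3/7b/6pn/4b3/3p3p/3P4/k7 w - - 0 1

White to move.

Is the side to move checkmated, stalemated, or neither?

White to move; white king on h8.
In check: no.
King squares — g7: attacked by Nh5; h7: attacked by Be4; g8: attacked by Ne7.
Legal moves for White: none.
Not in check and no legal moves → stalemate.

stalemate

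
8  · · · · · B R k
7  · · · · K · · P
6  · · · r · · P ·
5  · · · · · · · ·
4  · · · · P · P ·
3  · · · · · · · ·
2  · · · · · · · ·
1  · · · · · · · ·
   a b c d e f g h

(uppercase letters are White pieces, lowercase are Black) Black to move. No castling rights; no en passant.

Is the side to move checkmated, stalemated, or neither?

Black to move; black king on h8.
In check: yes, from the white rook on g8.
King squares — g7: attacked by Bf8; h7: attacked by Pg6; g8: attacked by Ph7.
Legal moves for Black: none.
In check with no legal moves → checkmate.

checkmate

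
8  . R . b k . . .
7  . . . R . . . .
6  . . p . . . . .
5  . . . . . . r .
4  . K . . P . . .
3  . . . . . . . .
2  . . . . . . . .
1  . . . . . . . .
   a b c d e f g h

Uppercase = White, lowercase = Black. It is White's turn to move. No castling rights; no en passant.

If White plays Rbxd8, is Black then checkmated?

After Rbxd8: black king on e8; in check: yes, from the white rook on d8.
King squares — d7: attacked by Rd8; e7: attacked by Rd7; f7: attacked by Rd7; d8: attacked by Rd7; f8: attacked by Rd8.
Black has no legal moves → checkmate.

yes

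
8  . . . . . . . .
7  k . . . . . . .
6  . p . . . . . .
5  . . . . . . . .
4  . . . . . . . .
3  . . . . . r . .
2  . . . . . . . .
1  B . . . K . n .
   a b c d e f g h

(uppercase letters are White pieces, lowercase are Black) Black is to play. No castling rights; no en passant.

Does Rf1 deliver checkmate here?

no

After Rf1: white king on e1; in check: yes, from the black rook on f1.
White has 2 legal replies: Kd2, Kxf1.
In check but a legal move exists → not checkmate.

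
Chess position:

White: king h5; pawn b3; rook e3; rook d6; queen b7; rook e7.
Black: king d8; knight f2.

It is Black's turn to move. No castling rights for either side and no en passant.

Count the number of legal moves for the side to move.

0

Black to move; king on d8.
In check: yes, from the white rook on d6.
Legal moves: none.
Count: 0.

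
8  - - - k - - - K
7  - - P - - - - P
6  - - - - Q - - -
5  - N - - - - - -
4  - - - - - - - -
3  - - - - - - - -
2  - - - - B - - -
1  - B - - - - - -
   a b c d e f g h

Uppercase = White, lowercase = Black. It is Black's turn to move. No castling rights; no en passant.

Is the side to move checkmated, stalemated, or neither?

checkmate

Black to move; black king on d8.
In check: yes, from the white pawn on c7.
King squares — c7: attacked by Nb5; d7: attacked by Qe6; e7: attacked by Qe6; c8: attacked by Qe6; e8: attacked by Qe6.
Legal moves for Black: none.
In check with no legal moves → checkmate.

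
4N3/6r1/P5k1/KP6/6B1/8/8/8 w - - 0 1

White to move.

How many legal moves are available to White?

18

White to move; king on a5.
In check: no.
Legal moves: Nxg7, Nc7, Nf6, Nd6, Kb6, Kb4, Ka4, Bc8, Bd7, Be6, Bh5+, Bf5+, Bh3, Bf3, Be2, Bd1, a7, b6.
Count: 18.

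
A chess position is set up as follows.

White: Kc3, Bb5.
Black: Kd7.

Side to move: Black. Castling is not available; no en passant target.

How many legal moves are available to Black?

Black to move; king on d7.
In check: yes, from the white bishop on b5.
Legal moves: Kd8, Kc8, Ke7, Kc7, Ke6, Kd6.
Count: 6.

6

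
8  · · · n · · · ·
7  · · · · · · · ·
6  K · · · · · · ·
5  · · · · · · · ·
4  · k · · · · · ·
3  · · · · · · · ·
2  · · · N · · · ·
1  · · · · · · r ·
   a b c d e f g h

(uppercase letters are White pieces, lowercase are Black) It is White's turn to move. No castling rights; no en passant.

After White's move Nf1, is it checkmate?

After Nf1: black king on b4; in check: no.
Black is not in check, so this cannot be checkmate.

no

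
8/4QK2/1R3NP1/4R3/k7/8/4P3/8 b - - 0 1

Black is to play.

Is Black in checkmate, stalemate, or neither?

stalemate

Black to move; black king on a4.
In check: no.
King squares — a3: attacked by Qe7; b3: attacked by Rb6; b4: attacked by Rb6; a5: attacked by Re5; b5: attacked by Re5.
Legal moves for Black: none.
Not in check and no legal moves → stalemate.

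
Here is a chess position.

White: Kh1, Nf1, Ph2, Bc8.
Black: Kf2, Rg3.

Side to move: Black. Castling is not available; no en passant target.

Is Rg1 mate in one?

After Rg1: white king on h1; in check: yes, from the black rook on g1.
King squares — g1: attacked by Kf2; g2: attacked by Rg1; h2: own pawn.
White has no legal moves → checkmate.

yes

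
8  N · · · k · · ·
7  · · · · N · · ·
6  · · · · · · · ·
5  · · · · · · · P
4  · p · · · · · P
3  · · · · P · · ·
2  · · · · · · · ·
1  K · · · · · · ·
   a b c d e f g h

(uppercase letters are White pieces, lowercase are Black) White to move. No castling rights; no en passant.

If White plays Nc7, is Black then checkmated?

After Nc7: black king on e8; in check: yes, from the white knight on c7.
Black has 5 legal replies: Kf8, Kd8, Kf7, Kxe7, Kd7.
In check but a legal move exists → not checkmate.

no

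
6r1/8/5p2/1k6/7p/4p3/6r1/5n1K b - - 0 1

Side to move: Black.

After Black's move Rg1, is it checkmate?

After Rg1: white king on h1; in check: yes, from the black rook on g1.
King squares — g1: attacked by Rg8; g2: attacked by Rg1; h2: attacked by Nf1.
White has no legal moves → checkmate.

yes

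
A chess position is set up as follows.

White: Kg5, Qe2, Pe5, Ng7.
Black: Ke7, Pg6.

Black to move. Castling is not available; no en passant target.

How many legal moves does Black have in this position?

4

Black to move; king on e7.
In check: no.
Legal moves: Kf8, Kd8, Kf7, Kd7.
Count: 4.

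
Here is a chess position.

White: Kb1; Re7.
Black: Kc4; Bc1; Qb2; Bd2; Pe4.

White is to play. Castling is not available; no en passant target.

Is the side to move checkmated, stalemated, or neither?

White to move; white king on b1.
In check: yes, from the black queen on b2.
King squares — a1: attacked by Qb2; c1: attacked by Qb2; a2: attacked by Qb2; b2: attacked by Bc1; c2: attacked by Qb2.
Legal moves for White: none.
In check with no legal moves → checkmate.

checkmate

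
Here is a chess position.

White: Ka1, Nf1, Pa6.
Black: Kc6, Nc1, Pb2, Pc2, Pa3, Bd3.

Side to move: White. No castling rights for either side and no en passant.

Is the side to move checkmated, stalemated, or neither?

checkmate

White to move; white king on a1.
In check: yes, from the black pawn on b2.
King squares — b1: attacked by Pc2; a2: attacked by Nc1; b2: attacked by Pa3.
Legal moves for White: none.
In check with no legal moves → checkmate.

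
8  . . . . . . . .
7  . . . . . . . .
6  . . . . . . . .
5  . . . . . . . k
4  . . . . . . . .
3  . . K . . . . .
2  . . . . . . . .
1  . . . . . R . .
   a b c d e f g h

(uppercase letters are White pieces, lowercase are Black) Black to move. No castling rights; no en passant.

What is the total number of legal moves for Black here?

5

Black to move; king on h5.
In check: no.
Legal moves: Kh6, Kg6, Kg5, Kh4, Kg4.
Count: 5.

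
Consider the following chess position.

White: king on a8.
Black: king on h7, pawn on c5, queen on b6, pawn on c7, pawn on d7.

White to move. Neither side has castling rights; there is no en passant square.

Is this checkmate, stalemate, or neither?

White to move; white king on a8.
In check: no.
King squares — a7: attacked by Qb6; b7: attacked by Qb6; b8: attacked by Qb6.
Legal moves for White: none.
Not in check and no legal moves → stalemate.

stalemate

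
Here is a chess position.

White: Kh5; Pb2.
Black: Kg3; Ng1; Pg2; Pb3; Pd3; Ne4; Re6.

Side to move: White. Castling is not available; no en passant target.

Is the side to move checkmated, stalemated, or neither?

stalemate

White to move; white king on h5.
In check: no.
King squares — g4: attacked by Kg3; h4: attacked by Kg3; g5: attacked by Ne4; g6: attacked by Re6; h6: attacked by Re6.
Legal moves for White: none.
Not in check and no legal moves → stalemate.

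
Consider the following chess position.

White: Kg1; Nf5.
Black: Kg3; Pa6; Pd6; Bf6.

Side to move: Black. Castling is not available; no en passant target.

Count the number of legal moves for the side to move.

4

Black to move; king on g3.
In check: yes, from the white knight on f5.
Legal moves: Kg4, Kf4, Kh3, Kf3.
Count: 4.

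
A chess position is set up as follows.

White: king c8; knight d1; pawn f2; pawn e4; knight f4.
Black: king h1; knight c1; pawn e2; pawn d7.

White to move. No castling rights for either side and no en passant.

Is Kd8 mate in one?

no

After Kd8: black king on h1; in check: no.
Black is not in check, so this cannot be checkmate.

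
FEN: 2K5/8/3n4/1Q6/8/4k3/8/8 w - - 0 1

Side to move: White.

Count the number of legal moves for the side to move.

White to move; king on c8.
In check: yes, from the black knight on d6.
Legal moves: Kd8, Kb8, Kd7, Kc7.
Count: 4.

4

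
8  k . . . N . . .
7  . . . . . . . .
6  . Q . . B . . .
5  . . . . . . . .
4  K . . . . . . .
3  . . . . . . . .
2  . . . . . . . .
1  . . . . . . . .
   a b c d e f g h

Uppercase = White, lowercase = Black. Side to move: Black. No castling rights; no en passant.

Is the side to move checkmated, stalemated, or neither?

stalemate

Black to move; black king on a8.
In check: no.
King squares — a7: attacked by Qb6; b7: attacked by Qb6; b8: attacked by Qb6.
Legal moves for Black: none.
Not in check and no legal moves → stalemate.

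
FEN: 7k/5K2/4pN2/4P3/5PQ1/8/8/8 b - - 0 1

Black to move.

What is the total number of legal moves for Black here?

Black to move; king on h8.
In check: no.
Legal moves: none.
Count: 0.

0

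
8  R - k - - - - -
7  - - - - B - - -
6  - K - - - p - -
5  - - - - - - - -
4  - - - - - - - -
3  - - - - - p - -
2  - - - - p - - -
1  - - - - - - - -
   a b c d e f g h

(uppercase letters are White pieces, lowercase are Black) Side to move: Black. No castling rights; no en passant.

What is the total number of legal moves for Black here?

Black to move; king on c8.
In check: yes, from the white rook on a8.
Legal moves: Kd7.
Count: 1.

1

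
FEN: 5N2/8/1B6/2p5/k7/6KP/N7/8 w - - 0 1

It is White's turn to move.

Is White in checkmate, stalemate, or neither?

White to move; white king on g3.
In check: no.
Legal moves for White include: Nh7, Nd7, Ng6, Ne6, Bd8, Bc7, Ba7, Bxc5, Ba5, Kh4, Kg4, Kf4, Kf3, Kh2, Kg2, Kf2, Nb4, Nc3+, ... (list truncated; more exist).
White has legal moves and is not in check → neither.

neither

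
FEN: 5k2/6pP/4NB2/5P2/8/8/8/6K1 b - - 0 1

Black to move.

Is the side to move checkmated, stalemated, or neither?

Black to move; black king on f8.
In check: yes, from the white knight on e6.
King squares — e7: attacked by Bf6; f7: available; g7: own pawn; e8: available; g8: attacked by Ph7.
Legal moves for Black: Ke8, Kf7.
Black is in check but has 2 legal moves → neither.

neither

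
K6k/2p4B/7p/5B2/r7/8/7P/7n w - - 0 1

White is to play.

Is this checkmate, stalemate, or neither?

neither

White to move; white king on a8.
In check: yes, from the black rook on a4.
King squares — a7: attacked by Ra4; b7: available; b8: available.
Legal moves for White: Kb8, Kb7.
White is in check but has 2 legal moves → neither.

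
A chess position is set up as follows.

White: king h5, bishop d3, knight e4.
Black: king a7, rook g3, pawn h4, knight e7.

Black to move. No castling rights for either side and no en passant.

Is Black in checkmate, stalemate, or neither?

neither

Black to move; black king on a7.
In check: no.
Legal moves for Black include: Ng8, Nc8, Ng6, Nc6, Nf5, Nd5, Kb8, Ka8, Kb7, Kb6, Rg8, Rg7, Rg6, Rg5+, Rg4, Rh3, Rf3, Re3, ... (list truncated; more exist).
Black has legal moves and is not in check → neither.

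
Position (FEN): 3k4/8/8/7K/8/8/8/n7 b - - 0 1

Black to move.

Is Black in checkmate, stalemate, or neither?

neither

Black to move; black king on d8.
In check: no.
Legal moves for Black: Ke8, Kc8, Ke7, Kd7, Kc7, Nb3, Nc2.
Black has 7 legal moves and is not in check → neither.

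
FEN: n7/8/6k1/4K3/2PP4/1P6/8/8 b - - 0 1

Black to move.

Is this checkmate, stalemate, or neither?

neither

Black to move; black king on g6.
In check: no.
Legal moves for Black: Nc7, Nb6, Kh7, Kg7, Kf7, Kh6, Kh5, Kg5.
Black has 8 legal moves and is not in check → neither.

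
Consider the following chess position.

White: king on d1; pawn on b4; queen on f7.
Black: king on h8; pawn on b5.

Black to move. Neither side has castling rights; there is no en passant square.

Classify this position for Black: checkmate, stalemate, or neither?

Black to move; black king on h8.
In check: no.
King squares — g7: attacked by Qf7; h7: attacked by Qf7; g8: attacked by Qf7.
Legal moves for Black: none.
Not in check and no legal moves → stalemate.

stalemate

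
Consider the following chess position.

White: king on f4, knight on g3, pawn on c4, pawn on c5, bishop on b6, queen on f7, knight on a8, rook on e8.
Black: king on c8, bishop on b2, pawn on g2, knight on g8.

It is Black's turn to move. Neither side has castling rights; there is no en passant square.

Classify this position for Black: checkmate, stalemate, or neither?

Black to move; black king on c8.
In check: yes, from the white rook on e8.
King squares — b7: attacked by Qf7; c7: attacked by Bb6; d7: attacked by Qf7; b8: attacked by Re8; d8: attacked by Bb6.
Legal moves for Black: none.
In check with no legal moves → checkmate.

checkmate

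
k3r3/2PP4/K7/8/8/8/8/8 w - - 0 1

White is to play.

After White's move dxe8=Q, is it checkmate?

yes

After dxe8=Q: black king on a8; in check: yes, from the white queen on e8.
King squares — a7: attacked by Ka6; b7: attacked by Ka6; b8: attacked by Pc7.
Black has no legal moves → checkmate.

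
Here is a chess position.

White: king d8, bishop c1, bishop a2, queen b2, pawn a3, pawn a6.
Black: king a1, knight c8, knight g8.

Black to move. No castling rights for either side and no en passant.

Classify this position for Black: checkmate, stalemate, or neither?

checkmate

Black to move; black king on a1.
In check: yes, from the white queen on b2.
King squares — b1: attacked by Ba2; a2: attacked by Qb2; b2: attacked by Bc1.
Legal moves for Black: none.
In check with no legal moves → checkmate.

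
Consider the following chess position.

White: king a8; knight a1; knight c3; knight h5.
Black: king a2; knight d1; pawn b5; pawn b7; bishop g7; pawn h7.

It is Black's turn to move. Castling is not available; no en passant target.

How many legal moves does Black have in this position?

5

Black to move; king on a2.
In check: yes, from the white knight on c3.
Legal moves: Ka3, Kb2, Kxa1, Bxc3, Nxc3.
Count: 5.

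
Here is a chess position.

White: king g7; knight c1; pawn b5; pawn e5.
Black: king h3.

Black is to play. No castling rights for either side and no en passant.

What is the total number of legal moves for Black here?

5

Black to move; king on h3.
In check: no.
Legal moves: Kh4, Kg4, Kg3, Kh2, Kg2.
Count: 5.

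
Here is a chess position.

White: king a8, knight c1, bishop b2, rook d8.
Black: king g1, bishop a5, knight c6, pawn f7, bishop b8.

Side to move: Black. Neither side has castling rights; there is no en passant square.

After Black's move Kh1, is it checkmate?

After Kh1: white king on a8; in check: no.
White is not in check, so this cannot be checkmate.

no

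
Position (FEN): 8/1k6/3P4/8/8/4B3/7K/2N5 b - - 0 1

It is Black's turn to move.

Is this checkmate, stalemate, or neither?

Black to move; black king on b7.
In check: no.
Legal moves for Black: Kc8, Kb8, Ka8, Kc6, Ka6.
Black has 5 legal moves and is not in check → neither.

neither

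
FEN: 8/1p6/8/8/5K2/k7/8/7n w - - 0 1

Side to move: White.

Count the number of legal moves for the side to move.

7

White to move; king on f4.
In check: no.
Legal moves: Kg5, Kf5, Ke5, Kg4, Ke4, Kf3, Ke3.
Count: 7.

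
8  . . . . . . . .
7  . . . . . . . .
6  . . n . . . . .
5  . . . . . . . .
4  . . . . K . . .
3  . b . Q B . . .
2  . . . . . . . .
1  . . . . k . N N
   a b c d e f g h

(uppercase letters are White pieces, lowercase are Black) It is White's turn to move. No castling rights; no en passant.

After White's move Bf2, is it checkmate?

yes

After Bf2: black king on e1; in check: yes, from the white bishop on f2.
King squares — d1: attacked by Qd3; f1: attacked by Qd3; d2: attacked by Qd3; e2: attacked by Ng1; f2: attacked by Nh1.
Black has no legal moves → checkmate.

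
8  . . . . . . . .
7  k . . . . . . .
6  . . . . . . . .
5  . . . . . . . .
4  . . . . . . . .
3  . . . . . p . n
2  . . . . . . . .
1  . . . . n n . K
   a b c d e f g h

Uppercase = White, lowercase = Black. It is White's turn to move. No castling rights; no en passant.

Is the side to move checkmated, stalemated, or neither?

White to move; white king on h1.
In check: no.
King squares — g1: attacked by Nh3; g2: attacked by Ne1; h2: attacked by Nf1.
Legal moves for White: none.
Not in check and no legal moves → stalemate.

stalemate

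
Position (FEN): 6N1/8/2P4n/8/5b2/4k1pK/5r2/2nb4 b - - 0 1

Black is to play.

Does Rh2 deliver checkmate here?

After Rh2: white king on h3; in check: yes, from the black rook on h2.
King squares — g2: attacked by Rh2; h2: attacked by Pg3; g3: attacked by Bf4; g4: attacked by Bd1; h4: attacked by Rh2.
White has no legal moves → checkmate.

yes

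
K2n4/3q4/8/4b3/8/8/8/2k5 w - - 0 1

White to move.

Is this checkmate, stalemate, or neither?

stalemate

White to move; white king on a8.
In check: no.
King squares — a7: attacked by Qd7; b7: attacked by Qd7; b8: attacked by Be5.
Legal moves for White: none.
Not in check and no legal moves → stalemate.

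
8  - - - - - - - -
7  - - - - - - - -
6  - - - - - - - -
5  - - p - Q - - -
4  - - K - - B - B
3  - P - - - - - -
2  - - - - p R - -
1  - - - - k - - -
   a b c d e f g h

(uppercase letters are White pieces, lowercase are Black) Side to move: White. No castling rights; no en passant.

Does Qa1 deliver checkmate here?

yes

After Qa1: black king on e1; in check: yes, from the white queen on a1.
King squares — d1: attacked by Qa1; f1: attacked by Qa1; d2: attacked by Bf4; e2: own pawn; f2: attacked by Bh4.
Black has no legal moves → checkmate.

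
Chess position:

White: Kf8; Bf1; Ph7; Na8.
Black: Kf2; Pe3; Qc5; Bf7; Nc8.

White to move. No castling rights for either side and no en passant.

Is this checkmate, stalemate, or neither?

neither

White to move; white king on f8.
In check: yes, from the black queen on c5.
Legal moves for White: Kg7, Kxf7.
White is in check but has 2 legal moves → neither.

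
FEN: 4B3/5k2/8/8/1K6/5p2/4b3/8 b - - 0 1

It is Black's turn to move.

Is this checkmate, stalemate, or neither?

Black to move; black king on f7.
In check: yes, from the white bishop on e8.
King squares — e6: available; f6: available; g6: attacked by Be8; e7: available; g7: available; e8: available; f8: available; g8: available.
Legal moves for Black: Kg8, Kf8, Kxe8, Kg7, Ke7, Kf6, Ke6.
Black is in check but has 7 legal moves → neither.

neither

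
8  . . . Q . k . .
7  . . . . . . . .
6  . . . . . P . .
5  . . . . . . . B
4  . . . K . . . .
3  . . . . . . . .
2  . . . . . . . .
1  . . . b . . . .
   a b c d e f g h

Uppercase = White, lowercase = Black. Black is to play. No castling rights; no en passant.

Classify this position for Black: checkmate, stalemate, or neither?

checkmate

Black to move; black king on f8.
In check: yes, from the white queen on d8.
King squares — e7: attacked by Pf6; f7: attacked by Bh5; g7: attacked by Pf6; e8: attacked by Bh5; g8: attacked by Qd8.
Legal moves for Black: none.
In check with no legal moves → checkmate.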